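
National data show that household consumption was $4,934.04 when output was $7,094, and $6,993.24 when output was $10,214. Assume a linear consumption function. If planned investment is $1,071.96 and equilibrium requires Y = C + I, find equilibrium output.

Y = 3894

MPC = (6993.24 − 4934.04)/(10214 − 7094) = 2059.2/3120 = 0.66
a = 4934.04 − 0.66(7094) = 252
Equilibrium: Y = 252 + 0.66Y + 1071.96
0.34Y = 1323.96, so Y = 1323.96/0.34 = 3894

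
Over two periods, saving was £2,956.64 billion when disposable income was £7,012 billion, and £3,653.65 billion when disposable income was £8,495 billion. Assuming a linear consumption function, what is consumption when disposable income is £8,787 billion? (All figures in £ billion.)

C = 4996.11

MPS = ΔS/ΔY = (3653.65 − 2956.64)/(8495 − 7012) = 697.01/1483 = 0.47
MPC = 1 − MPS = 0.53
Autonomous saving = 2956.64 − 0.47(7012) = -339, so a = 339
C = 339 + 0.53(8787) = 339 + 4657.11 = 4996.11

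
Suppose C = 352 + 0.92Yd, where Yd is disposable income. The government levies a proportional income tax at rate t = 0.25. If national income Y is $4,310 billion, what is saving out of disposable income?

S = -93.4

Yd = (1 − 0.25)(4310) = 0.75(4310) = 3232.5
C = 352 + 0.92(3232.5) = 352 + 2973.9 = 3325.9
S = Yd − C = 3232.5 − 3325.9 = -93.4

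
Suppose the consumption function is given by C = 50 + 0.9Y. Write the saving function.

S = -50 + 0.1Y

S = Y − C = Y − (50 + 0.9Y) = -50 + (1 − 0.9)Y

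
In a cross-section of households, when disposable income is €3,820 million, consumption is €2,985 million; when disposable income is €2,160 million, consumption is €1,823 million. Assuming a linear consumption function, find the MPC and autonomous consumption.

MPC = 0.7; a = 311

MPC = ΔC/ΔY = (2985 − 1823)/(3820 − 2160) = 1162/1660 = 0.7
a = C − MPC·Y = 1823 − 0.7(2160) = 1823 − 1512 = 311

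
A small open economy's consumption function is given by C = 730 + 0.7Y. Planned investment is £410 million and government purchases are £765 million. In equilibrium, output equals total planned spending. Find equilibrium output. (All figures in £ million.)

Y = C + I + G = 730 + 0.7Y + 410 + 765
Y − 0.7Y = 1905
0.3Y = 1905, so Y = 1905/0.3 = 6350

Y = 6350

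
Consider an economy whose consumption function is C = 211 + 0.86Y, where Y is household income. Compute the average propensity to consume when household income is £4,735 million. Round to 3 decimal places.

C = 211 + 0.86(4735) = 4283.1
APC = C/Y = 4283.1/4735 = 0.905

APC = 0.905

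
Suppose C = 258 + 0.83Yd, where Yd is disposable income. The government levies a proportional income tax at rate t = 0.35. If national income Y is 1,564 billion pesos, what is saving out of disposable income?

S = -85.178

Yd = (1 − 0.35)(1564) = 0.65(1564) = 1016.6
C = 258 + 0.83(1016.6) = 258 + 843.778 = 1101.778
S = Yd − C = 1016.6 − 1101.778 = -85.178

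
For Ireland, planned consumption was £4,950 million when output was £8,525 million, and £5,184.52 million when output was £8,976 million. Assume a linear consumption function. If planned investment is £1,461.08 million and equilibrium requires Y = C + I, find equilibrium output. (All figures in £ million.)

Y = 4121

MPC = (5184.52 − 4950)/(8976 − 8525) = 234.52/451 = 0.52
a = 4950 − 0.52(8525) = 517
Equilibrium: Y = 517 + 0.52Y + 1461.08
0.48Y = 1978.08, so Y = 1978.08/0.48 = 4121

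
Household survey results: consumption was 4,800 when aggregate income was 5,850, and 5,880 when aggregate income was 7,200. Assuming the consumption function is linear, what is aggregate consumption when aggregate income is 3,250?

C = 2720

MPC = (5880 − 4800)/(7200 − 5850) = 1080/1350 = 0.8
a = 4800 − 0.8(5850) = 4800 − 4680 = 120
C = 120 + 0.8(3250) = 120 + 2600 = 2720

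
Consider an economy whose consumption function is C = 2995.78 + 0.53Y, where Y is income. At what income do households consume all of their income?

At break-even, C = Y: 2995.78 + 0.53Y = Y
0.47Y = 2995.78, so Y = 2995.78/0.47 = 6374

Y = 6374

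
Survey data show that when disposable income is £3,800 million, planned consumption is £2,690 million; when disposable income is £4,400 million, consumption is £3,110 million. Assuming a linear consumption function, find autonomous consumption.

a = 30

MPC = ΔC/ΔY = (3110 − 2690)/(4400 − 3800) = 420/600 = 0.7
a = C − MPC·Y = 2690 − 0.7(3800) = 2690 − 2660 = 30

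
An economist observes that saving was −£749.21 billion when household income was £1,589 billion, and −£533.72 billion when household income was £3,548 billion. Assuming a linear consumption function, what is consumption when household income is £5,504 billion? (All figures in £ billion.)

MPS = ΔS/ΔY = (-533.72 − (-749.21))/(3548 − 1589) = 215.49/1959 = 0.11
MPC = 1 − MPS = 0.89
Autonomous saving = -749.21 − 0.11(1589) = -924, so a = 924
C = 924 + 0.89(5504) = 924 + 4898.56 = 5822.56

C = 5822.56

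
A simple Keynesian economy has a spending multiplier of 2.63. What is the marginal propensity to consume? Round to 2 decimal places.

MPC = 0.62

k = 1/(1 − MPC), so 1 − MPC = 1/k = 1/2.63 = 0.3802
MPC = 1 − 0.3802 = 0.62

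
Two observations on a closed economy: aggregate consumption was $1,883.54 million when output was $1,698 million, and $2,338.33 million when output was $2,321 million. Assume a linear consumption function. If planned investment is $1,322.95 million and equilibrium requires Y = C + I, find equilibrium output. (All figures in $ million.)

MPC = (2338.33 − 1883.54)/(2321 − 1698) = 454.79/623 = 0.73
a = 1883.54 − 0.73(1698) = 644
Equilibrium: Y = 644 + 0.73Y + 1322.95
0.27Y = 1966.95, so Y = 1966.95/0.27 = 7285

Y = 7285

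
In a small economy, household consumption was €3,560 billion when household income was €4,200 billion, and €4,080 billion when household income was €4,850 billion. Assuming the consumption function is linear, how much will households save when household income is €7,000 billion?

MPC = (4080 − 3560)/(4850 − 4200) = 520/650 = 0.8
a = 3560 − 0.8(4200) = 3560 − 3360 = 200
C = 200 + 0.8(7000) = 5800
S = 7000 − 5800 = 1200

S = 1200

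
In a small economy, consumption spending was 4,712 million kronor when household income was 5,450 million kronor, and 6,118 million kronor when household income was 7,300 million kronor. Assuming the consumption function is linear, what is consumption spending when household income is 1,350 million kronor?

MPC = (6118 − 4712)/(7300 − 5450) = 1406/1850 = 0.76
a = 4712 − 0.76(5450) = 4712 − 4142 = 570
C = 570 + 0.76(1350) = 570 + 1026 = 1596

C = 1596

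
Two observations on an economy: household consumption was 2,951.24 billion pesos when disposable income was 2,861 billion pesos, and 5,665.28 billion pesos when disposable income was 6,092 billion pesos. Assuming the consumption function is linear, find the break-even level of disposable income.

MPC = (5665.28 − 2951.24)/(6092 − 2861) = 2714.04/3231 = 0.84
a = 2951.24 − 0.84(2861) = 2951.24 − 2403.24 = 548
Break-even: Y = a/(1−MPC) = 548/0.16 = 3425

Y = 3425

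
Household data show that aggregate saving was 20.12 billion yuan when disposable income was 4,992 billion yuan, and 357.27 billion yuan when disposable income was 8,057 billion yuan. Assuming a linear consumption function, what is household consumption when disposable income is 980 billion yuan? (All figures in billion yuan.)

C = 1401.2

MPS = ΔS/ΔY = (357.27 − 20.12)/(8057 − 4992) = 337.15/3065 = 0.11
MPC = 1 − MPS = 0.89
Autonomous saving = 20.12 − 0.11(4992) = -529, so a = 529
C = 529 + 0.89(980) = 529 + 872.2 = 1401.2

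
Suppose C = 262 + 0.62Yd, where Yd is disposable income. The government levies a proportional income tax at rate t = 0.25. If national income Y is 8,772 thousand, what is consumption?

Yd = (1 − 0.25)(8772) = 0.75(8772) = 6579
C = 262 + 0.62(6579) = 262 + 4078.98 = 4340.98

C = 4340.98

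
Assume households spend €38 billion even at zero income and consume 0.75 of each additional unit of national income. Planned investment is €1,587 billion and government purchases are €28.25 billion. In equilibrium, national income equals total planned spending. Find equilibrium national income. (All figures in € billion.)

Y = C + I + G = 38 + 0.75Y + 1587 + 28.25
Y − 0.75Y = 1653.25
0.25Y = 1653.25, so Y = 1653.25/0.25 = 6613

Y = 6613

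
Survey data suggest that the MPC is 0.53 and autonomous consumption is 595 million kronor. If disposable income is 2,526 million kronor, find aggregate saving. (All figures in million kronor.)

S = 592.22

C = 595 + 0.53(2526) = 595 + 1338.78 = 1933.78
S = Y − C = 2526 − 1933.78 = 592.22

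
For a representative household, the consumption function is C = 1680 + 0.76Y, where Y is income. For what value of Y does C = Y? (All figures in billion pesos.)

Y = 7000

At break-even, C = Y: 1680 + 0.76Y = Y
0.24Y = 1680, so Y = 1680/0.24 = 7000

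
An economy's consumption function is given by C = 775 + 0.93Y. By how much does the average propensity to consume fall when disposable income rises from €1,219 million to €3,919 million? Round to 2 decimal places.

At Y = 1219: C = 775 + 0.93(1219) = 1908.67, APC = 1908.67/1219 = 1.566
At Y = 3919: C = 4419.67, APC = 4419.67/3919 = 1.128
Fall in APC = 1.566 − 1.128 = 0.438 ≈ 0.44

ΔAPC = 0.44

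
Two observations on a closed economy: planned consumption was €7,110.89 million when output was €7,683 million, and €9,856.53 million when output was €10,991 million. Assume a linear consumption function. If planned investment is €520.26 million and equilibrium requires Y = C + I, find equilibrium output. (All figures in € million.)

MPC = (9856.53 − 7110.89)/(10991 − 7683) = 2745.64/3308 = 0.83
a = 7110.89 − 0.83(7683) = 734
Equilibrium: Y = 734 + 0.83Y + 520.26
0.17Y = 1254.26, so Y = 1254.26/0.17 = 7378

Y = 7378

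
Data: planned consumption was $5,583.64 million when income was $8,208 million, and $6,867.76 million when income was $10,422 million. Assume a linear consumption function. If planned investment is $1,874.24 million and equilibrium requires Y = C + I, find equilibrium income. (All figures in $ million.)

Y = 6422

MPC = (6867.76 − 5583.64)/(10422 − 8208) = 1284.12/2214 = 0.58
a = 5583.64 − 0.58(8208) = 823
Equilibrium: Y = 823 + 0.58Y + 1874.24
0.42Y = 2697.24, so Y = 2697.24/0.42 = 6422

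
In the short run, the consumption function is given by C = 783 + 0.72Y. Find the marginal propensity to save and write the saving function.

MPS = 1 − MPC = 1 − 0.72 = 0.28
S = Y − C = -783 + 0.28Y

MPS = 0.28; S = -783 + 0.28Y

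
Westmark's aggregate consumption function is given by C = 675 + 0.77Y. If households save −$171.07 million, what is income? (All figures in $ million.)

Y = 2191

S = Y − C = -675 + 0.23Y
-675 + 0.23Y = -171.07, so 0.23Y = 503.93 and Y = 2191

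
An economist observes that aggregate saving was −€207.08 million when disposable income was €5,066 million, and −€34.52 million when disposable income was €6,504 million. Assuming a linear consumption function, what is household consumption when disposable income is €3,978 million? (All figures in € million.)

C = 4315.64

MPS = ΔS/ΔY = (-34.52 − (-207.08))/(6504 − 5066) = 172.56/1438 = 0.12
MPC = 1 − MPS = 0.88
Autonomous saving = -207.08 − 0.12(5066) = -815, so a = 815
C = 815 + 0.88(3978) = 815 + 3500.64 = 4315.64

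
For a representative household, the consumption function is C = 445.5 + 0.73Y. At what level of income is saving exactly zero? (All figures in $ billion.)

Y = 1650

At break-even, C = Y: 445.5 + 0.73Y = Y
0.27Y = 445.5, so Y = 445.5/0.27 = 1650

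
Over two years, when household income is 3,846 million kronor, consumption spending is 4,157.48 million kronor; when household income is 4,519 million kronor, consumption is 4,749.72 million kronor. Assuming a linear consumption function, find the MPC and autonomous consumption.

MPC = ΔC/ΔY = (4749.72 − 4157.48)/(4519 − 3846) = 592.24/673 = 0.88
a = C − MPC·Y = 4157.48 − 0.88(3846) = 4157.48 − 3384.48 = 773

MPC = 0.88; a = 773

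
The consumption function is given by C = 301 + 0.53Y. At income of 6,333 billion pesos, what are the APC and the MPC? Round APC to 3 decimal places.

MPC = 0.53 (the slope of the consumption function)
C = 301 + 0.53(6333) = 3657.49, so APC = 3657.49/6333 = 0.578

APC = 0.578; MPC = 0.53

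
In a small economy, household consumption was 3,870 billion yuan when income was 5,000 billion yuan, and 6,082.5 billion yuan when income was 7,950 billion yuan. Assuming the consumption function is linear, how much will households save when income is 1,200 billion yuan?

S = 180

MPC = (6082.5 − 3870)/(7950 − 5000) = 2212.5/2950 = 0.75
a = 3870 − 0.75(5000) = 3870 − 3750 = 120
C = 120 + 0.75(1200) = 1020
S = 1200 − 1020 = 180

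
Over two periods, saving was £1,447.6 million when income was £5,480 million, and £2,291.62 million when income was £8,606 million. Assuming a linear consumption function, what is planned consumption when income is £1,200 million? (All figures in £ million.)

MPS = ΔS/ΔY = (2291.62 − 1447.6)/(8606 − 5480) = 844.02/3126 = 0.27
MPC = 1 − MPS = 0.73
Autonomous saving = 1447.6 − 0.27(5480) = -32, so a = 32
C = 32 + 0.73(1200) = 32 + 876 = 908

C = 908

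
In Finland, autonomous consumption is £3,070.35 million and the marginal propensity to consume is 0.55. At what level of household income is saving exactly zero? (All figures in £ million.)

Y = 6823

At break-even, C = Y: 3070.35 + 0.55Y = Y
0.45Y = 3070.35, so Y = 3070.35/0.45 = 6823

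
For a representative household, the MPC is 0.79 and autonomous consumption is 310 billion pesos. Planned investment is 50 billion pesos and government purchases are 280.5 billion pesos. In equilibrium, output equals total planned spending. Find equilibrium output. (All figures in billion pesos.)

Y = 3050

Y = C + I + G = 310 + 0.79Y + 50 + 280.5
Y − 0.79Y = 640.5
0.21Y = 640.5, so Y = 640.5/0.21 = 3050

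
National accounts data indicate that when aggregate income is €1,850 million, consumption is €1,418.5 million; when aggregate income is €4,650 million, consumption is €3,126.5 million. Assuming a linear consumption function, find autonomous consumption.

MPC = ΔC/ΔY = (3126.5 − 1418.5)/(4650 − 1850) = 1708/2800 = 0.61
a = C − MPC·Y = 1418.5 − 0.61(1850) = 1418.5 − 1128.5 = 290

a = 290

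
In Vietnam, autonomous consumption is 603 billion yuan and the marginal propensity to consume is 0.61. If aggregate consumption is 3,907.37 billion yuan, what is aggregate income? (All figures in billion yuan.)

Y = 5417

603 + 0.61Y = 3907.37
0.61Y = 3304.37, so Y = 3304.37/0.61 = 5417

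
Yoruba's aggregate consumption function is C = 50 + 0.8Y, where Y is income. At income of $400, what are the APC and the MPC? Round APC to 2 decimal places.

MPC = 0.8 (the slope of the consumption function)
C = 50 + 0.8(400) = 370, so APC = 370/400 = 0.93

APC = 0.93; MPC = 0.8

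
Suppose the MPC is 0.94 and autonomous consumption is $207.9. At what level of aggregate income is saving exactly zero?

Y = 3465

At break-even, C = Y: 207.9 + 0.94Y = Y
0.06Y = 207.9, so Y = 207.9/0.06 = 3465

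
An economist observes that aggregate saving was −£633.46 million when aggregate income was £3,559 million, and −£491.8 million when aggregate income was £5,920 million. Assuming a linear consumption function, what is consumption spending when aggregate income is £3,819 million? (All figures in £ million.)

MPS = ΔS/ΔY = (-491.8 − (-633.46))/(5920 − 3559) = 141.66/2361 = 0.06
MPC = 1 − MPS = 0.94
Autonomous saving = -633.46 − 0.06(3559) = -847, so a = 847
C = 847 + 0.94(3819) = 847 + 3589.86 = 4436.86

C = 4436.86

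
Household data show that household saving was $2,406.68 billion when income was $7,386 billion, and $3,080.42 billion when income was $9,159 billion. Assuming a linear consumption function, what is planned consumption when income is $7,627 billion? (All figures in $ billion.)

MPS = ΔS/ΔY = (3080.42 − 2406.68)/(9159 − 7386) = 673.74/1773 = 0.38
MPC = 1 − MPS = 0.62
Autonomous saving = 2406.68 − 0.38(7386) = -400, so a = 400
C = 400 + 0.62(7627) = 400 + 4728.74 = 5128.74

C = 5128.74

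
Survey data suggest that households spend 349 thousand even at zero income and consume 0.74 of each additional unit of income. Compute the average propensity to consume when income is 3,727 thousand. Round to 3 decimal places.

APC = 0.834

C = 349 + 0.74(3727) = 3106.98
APC = C/Y = 3106.98/3727 = 0.834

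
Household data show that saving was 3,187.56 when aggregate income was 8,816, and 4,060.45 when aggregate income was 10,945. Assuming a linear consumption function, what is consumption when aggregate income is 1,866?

MPS = ΔS/ΔY = (4060.45 − 3187.56)/(10945 − 8816) = 872.89/2129 = 0.41
MPC = 1 − MPS = 0.59
Autonomous saving = 3187.56 − 0.41(8816) = -427, so a = 427
C = 427 + 0.59(1866) = 427 + 1100.94 = 1527.94

C = 1527.94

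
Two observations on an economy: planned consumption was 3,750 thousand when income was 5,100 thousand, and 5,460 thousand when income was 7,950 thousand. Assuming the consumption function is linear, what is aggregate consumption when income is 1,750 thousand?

C = 1740

MPC = (5460 − 3750)/(7950 − 5100) = 1710/2850 = 0.6
a = 3750 − 0.6(5100) = 3750 − 3060 = 690
C = 690 + 0.6(1750) = 690 + 1050 = 1740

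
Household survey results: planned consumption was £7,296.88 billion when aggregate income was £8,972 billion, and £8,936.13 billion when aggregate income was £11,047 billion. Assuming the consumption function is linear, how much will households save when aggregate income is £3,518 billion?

MPC = (8936.13 − 7296.88)/(11047 − 8972) = 1639.25/2075 = 0.79
a = 7296.88 − 0.79(8972) = 7296.88 − 7087.88 = 209
C = 209 + 0.79(3518) = 2988.22
S = 3518 − 2988.22 = 529.78

S = 529.78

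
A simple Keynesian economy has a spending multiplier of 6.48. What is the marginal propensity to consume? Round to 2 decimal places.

MPC = 0.85

k = 1/(1 − MPC), so 1 − MPC = 1/k = 1/6.48 = 0.1543
MPC = 1 − 0.1543 = 0.85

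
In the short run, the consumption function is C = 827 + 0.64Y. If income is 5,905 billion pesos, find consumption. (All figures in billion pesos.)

C = 4606.2

C = 827 + 0.64(5905) = 827 + 3779.2 = 4606.2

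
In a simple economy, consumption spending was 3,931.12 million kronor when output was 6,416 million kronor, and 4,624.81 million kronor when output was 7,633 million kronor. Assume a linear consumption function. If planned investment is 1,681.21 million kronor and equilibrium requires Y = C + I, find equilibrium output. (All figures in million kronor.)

Y = 4547

MPC = (4624.81 − 3931.12)/(7633 − 6416) = 693.69/1217 = 0.57
a = 3931.12 − 0.57(6416) = 274
Equilibrium: Y = 274 + 0.57Y + 1681.21
0.43Y = 1955.21, so Y = 1955.21/0.43 = 4547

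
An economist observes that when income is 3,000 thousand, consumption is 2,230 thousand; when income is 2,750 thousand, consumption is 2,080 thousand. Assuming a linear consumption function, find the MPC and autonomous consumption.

MPC = 0.6; a = 430

MPC = ΔC/ΔY = (2230 − 2080)/(3000 − 2750) = 150/250 = 0.6
a = C − MPC·Y = 2080 − 0.6(2750) = 2080 − 1650 = 430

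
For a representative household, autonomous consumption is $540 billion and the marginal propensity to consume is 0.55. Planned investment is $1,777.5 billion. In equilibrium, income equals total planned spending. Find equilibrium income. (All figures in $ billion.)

Y = C + I = 540 + 0.55Y + 1777.5
Y − 0.55Y = 2317.5
0.45Y = 2317.5, so Y = 2317.5/0.45 = 5150

Y = 5150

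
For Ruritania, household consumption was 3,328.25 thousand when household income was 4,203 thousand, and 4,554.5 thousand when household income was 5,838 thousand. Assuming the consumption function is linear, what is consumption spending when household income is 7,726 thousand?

C = 5970.5

MPC = (4554.5 − 3328.25)/(5838 − 4203) = 1226.25/1635 = 0.75
a = 3328.25 − 0.75(4203) = 3328.25 − 3152.25 = 176
C = 176 + 0.75(7726) = 176 + 5794.5 = 5970.5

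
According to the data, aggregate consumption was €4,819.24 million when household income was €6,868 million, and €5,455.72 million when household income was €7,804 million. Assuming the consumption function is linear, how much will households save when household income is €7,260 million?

S = 2174.2

MPC = (5455.72 − 4819.24)/(7804 − 6868) = 636.48/936 = 0.68
a = 4819.24 − 0.68(6868) = 4819.24 − 4670.24 = 149
C = 149 + 0.68(7260) = 5085.8
S = 7260 − 5085.8 = 2174.2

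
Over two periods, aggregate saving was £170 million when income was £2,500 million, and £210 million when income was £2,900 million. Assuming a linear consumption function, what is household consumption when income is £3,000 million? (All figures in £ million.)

MPS = ΔS/ΔY = (210 − 170)/(2900 − 2500) = 40/400 = 0.1
MPC = 1 − MPS = 0.9
Autonomous saving = 170 − 0.1(2500) = -80, so a = 80
C = 80 + 0.9(3000) = 80 + 2700 = 2780

C = 2780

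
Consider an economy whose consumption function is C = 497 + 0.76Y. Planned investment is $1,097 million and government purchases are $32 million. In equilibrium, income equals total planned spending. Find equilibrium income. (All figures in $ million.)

Y = C + I + G = 497 + 0.76Y + 1097 + 32
Y − 0.76Y = 1626
0.24Y = 1626, so Y = 1626/0.24 = 6775

Y = 6775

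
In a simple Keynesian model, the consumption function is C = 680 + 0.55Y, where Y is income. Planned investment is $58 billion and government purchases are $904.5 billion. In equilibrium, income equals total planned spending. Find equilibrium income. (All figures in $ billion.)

Y = 3650

Y = C + I + G = 680 + 0.55Y + 58 + 904.5
Y − 0.55Y = 1642.5
0.45Y = 1642.5, so Y = 1642.5/0.45 = 3650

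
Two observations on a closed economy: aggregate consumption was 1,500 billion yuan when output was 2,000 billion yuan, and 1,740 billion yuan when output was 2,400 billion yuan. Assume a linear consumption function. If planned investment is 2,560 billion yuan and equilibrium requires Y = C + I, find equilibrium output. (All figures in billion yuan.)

Y = 7150

MPC = (1740 − 1500)/(2400 − 2000) = 240/400 = 0.6
a = 1500 − 0.6(2000) = 300
Equilibrium: Y = 300 + 0.6Y + 2560
0.4Y = 2860, so Y = 2860/0.4 = 7150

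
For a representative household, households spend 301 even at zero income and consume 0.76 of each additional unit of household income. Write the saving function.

S = -301 + 0.24Y

S = Y − C = Y − (301 + 0.76Y) = -301 + (1 − 0.76)Y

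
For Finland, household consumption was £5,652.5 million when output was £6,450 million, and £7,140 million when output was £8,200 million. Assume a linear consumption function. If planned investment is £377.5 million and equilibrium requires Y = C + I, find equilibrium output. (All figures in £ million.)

Y = 3650

MPC = (7140 − 5652.5)/(8200 − 6450) = 1487.5/1750 = 0.85
a = 5652.5 − 0.85(6450) = 170
Equilibrium: Y = 170 + 0.85Y + 377.5
0.15Y = 547.5, so Y = 547.5/0.15 = 3650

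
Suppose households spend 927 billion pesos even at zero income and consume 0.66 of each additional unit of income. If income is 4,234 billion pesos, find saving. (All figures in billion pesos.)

S = 512.56

C = 927 + 0.66(4234) = 927 + 2794.44 = 3721.44
S = Y − C = 4234 − 3721.44 = 512.56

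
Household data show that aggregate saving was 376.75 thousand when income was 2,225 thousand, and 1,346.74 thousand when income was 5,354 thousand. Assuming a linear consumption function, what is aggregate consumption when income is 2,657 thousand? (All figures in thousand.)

MPS = ΔS/ΔY = (1346.74 − 376.75)/(5354 − 2225) = 969.99/3129 = 0.31
MPC = 1 − MPS = 0.69
Autonomous saving = 376.75 − 0.31(2225) = -313, so a = 313
C = 313 + 0.69(2657) = 313 + 1833.33 = 2146.33

C = 2146.33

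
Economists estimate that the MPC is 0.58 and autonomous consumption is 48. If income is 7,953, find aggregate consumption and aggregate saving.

C = 4660.74; S = 3292.26

C = 48 + 0.58(7953) = 48 + 4612.74 = 4660.74
S = Y − C = 7953 − 4660.74 = 3292.26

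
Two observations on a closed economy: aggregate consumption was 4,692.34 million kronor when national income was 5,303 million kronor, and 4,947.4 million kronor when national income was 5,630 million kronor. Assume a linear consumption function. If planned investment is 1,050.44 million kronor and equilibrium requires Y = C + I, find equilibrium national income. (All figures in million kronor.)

Y = 7302

MPC = (4947.4 − 4692.34)/(5630 − 5303) = 255.06/327 = 0.78
a = 4692.34 − 0.78(5303) = 556
Equilibrium: Y = 556 + 0.78Y + 1050.44
0.22Y = 1606.44, so Y = 1606.44/0.22 = 7302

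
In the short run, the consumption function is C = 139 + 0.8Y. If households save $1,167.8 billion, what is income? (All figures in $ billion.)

Y = 6534

S = Y − C = -139 + 0.2Y
-139 + 0.2Y = 1167.8, so 0.2Y = 1306.8 and Y = 6534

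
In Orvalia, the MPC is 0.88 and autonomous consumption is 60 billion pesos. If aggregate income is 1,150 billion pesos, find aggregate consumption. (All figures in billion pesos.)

C = 1072

C = 60 + 0.88(1150) = 60 + 1012 = 1072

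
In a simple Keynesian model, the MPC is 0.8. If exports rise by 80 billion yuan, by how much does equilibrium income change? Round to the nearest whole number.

The multiplier is 1/(1 − MPC) = 1/0.2.
ΔY = 80/0.2 = 400.00 ≈ 400

ΔY ≈ 400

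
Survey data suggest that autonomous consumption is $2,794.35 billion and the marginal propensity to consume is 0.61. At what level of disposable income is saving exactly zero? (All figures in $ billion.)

Y = 7165

At break-even, C = Y: 2794.35 + 0.61Y = Y
0.39Y = 2794.35, so Y = 2794.35/0.39 = 7165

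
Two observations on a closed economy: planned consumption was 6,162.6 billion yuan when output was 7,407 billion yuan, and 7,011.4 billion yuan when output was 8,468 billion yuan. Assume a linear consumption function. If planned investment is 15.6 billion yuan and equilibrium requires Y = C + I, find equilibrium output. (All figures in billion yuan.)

MPC = (7011.4 − 6162.6)/(8468 − 7407) = 848.8/1061 = 0.8
a = 6162.6 − 0.8(7407) = 237
Equilibrium: Y = 237 + 0.8Y + 15.6
0.2Y = 252.6, so Y = 252.6/0.2 = 1263

Y = 1263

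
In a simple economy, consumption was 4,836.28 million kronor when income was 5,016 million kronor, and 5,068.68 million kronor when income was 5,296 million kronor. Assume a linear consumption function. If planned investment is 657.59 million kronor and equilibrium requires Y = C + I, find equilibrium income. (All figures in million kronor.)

MPC = (5068.68 − 4836.28)/(5296 − 5016) = 232.4/280 = 0.83
a = 4836.28 − 0.83(5016) = 673
Equilibrium: Y = 673 + 0.83Y + 657.59
0.17Y = 1330.59, so Y = 1330.59/0.17 = 7827

Y = 7827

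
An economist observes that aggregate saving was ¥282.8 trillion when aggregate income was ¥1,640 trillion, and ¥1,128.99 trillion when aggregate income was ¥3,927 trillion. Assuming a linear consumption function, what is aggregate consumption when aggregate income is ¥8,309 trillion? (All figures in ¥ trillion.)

C = 5558.67

MPS = ΔS/ΔY = (1128.99 − 282.8)/(3927 − 1640) = 846.19/2287 = 0.37
MPC = 1 − MPS = 0.63
Autonomous saving = 282.8 − 0.37(1640) = -324, so a = 324
C = 324 + 0.63(8309) = 324 + 5234.67 = 5558.67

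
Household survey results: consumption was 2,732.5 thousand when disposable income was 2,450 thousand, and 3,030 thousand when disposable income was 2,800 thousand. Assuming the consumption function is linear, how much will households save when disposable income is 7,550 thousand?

MPC = (3030 − 2732.5)/(2800 − 2450) = 297.5/350 = 0.85
a = 2732.5 − 0.85(2450) = 2732.5 − 2082.5 = 650
C = 650 + 0.85(7550) = 7067.5
S = 7550 − 7067.5 = 482.5

S = 482.5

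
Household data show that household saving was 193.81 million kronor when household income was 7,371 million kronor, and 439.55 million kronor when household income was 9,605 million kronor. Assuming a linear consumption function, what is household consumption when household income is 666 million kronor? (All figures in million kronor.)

C = 1209.74

MPS = ΔS/ΔY = (439.55 − 193.81)/(9605 − 7371) = 245.74/2234 = 0.11
MPC = 1 − MPS = 0.89
Autonomous saving = 193.81 − 0.11(7371) = -617, so a = 617
C = 617 + 0.89(666) = 617 + 592.74 = 1209.74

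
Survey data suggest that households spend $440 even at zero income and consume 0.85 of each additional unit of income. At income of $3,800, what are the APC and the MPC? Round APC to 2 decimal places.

MPC = 0.85 (the slope of the consumption function)
C = 440 + 0.85(3800) = 3670, so APC = 3670/3800 = 0.97

APC = 0.97; MPC = 0.85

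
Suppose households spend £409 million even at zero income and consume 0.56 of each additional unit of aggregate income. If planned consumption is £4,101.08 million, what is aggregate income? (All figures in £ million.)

Y = 6593

409 + 0.56Y = 4101.08
0.56Y = 3692.08, so Y = 3692.08/0.56 = 6593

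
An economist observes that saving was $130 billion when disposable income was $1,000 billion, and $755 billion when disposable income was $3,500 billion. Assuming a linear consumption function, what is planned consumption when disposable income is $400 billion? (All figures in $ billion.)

C = 420

MPS = ΔS/ΔY = (755 − 130)/(3500 − 1000) = 625/2500 = 0.25
MPC = 1 − MPS = 0.75
Autonomous saving = 130 − 0.25(1000) = -120, so a = 120
C = 120 + 0.75(400) = 120 + 300 = 420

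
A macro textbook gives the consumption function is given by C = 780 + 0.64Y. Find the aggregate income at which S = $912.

Y = 4700

S = Y − C = -780 + 0.36Y
-780 + 0.36Y = 912, so 0.36Y = 1692 and Y = 4700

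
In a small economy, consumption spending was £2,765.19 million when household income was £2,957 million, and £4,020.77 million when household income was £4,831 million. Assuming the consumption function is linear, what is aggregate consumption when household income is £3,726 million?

MPC = (4020.77 − 2765.19)/(4831 − 2957) = 1255.58/1874 = 0.67
a = 2765.19 − 0.67(2957) = 2765.19 − 1981.19 = 784
C = 784 + 0.67(3726) = 784 + 2496.42 = 3280.42

C = 3280.42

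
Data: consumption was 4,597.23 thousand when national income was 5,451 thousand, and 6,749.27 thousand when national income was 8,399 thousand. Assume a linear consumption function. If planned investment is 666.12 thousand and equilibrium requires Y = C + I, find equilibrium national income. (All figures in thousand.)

Y = 4756

MPC = (6749.27 − 4597.23)/(8399 − 5451) = 2152.04/2948 = 0.73
a = 4597.23 − 0.73(5451) = 618
Equilibrium: Y = 618 + 0.73Y + 666.12
0.27Y = 1284.12, so Y = 1284.12/0.27 = 4756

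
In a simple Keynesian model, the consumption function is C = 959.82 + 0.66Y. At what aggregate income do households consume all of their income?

At break-even, C = Y: 959.82 + 0.66Y = Y
0.34Y = 959.82, so Y = 959.82/0.34 = 2823

Y = 2823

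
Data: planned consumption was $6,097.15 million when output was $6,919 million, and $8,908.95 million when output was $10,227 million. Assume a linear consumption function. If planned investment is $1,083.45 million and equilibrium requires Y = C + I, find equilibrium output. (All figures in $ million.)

Y = 8663

MPC = (8908.95 − 6097.15)/(10227 − 6919) = 2811.8/3308 = 0.85
a = 6097.15 − 0.85(6919) = 216
Equilibrium: Y = 216 + 0.85Y + 1083.45
0.15Y = 1299.45, so Y = 1299.45/0.15 = 8663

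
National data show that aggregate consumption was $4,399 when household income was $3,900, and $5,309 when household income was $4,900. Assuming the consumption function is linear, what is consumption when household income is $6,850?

C = 7083.5

MPC = (5309 − 4399)/(4900 − 3900) = 910/1000 = 0.91
a = 4399 − 0.91(3900) = 4399 − 3549 = 850
C = 850 + 0.91(6850) = 850 + 6233.5 = 7083.5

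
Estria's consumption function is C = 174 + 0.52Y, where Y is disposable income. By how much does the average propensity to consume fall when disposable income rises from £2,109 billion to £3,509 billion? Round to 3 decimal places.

ΔAPC = 0.033

At Y = 2109: C = 174 + 0.52(2109) = 1270.68, APC = 1270.68/2109 = 0.6025
At Y = 3509: C = 1998.68, APC = 1998.68/3509 = 0.5696
Fall in APC = 0.6025 − 0.5696 = 0.0329 ≈ 0.033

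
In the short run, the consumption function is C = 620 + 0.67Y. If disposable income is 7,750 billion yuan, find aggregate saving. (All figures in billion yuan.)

S = 1937.5

C = 620 + 0.67(7750) = 620 + 5192.5 = 5812.5
S = Y − C = 7750 − 5812.5 = 1937.5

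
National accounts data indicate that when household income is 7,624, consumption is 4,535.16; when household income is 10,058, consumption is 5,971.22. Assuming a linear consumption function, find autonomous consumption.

MPC = ΔC/ΔY = (5971.22 − 4535.16)/(10058 − 7624) = 1436.06/2434 = 0.59
a = C − MPC·Y = 4535.16 − 0.59(7624) = 4535.16 − 4498.16 = 37

a = 37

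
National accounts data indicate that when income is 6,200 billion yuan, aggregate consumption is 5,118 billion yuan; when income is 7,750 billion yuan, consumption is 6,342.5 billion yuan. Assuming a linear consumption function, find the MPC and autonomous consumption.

MPC = 0.79; a = 220

MPC = ΔC/ΔY = (6342.5 − 5118)/(7750 − 6200) = 1224.5/1550 = 0.79
a = C − MPC·Y = 5118 − 0.79(6200) = 5118 − 4898 = 220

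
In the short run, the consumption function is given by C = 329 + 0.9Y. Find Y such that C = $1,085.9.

Y = 841

329 + 0.9Y = 1085.9
0.9Y = 756.9, so Y = 756.9/0.9 = 841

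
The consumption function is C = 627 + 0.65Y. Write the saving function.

S = Y − C = Y − (627 + 0.65Y) = -627 + (1 − 0.65)Y

S = -627 + 0.35Y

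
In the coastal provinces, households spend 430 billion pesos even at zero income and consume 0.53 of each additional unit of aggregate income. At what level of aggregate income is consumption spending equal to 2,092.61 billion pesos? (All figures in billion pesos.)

Y = 3137

430 + 0.53Y = 2092.61
0.53Y = 1662.61, so Y = 1662.61/0.53 = 3137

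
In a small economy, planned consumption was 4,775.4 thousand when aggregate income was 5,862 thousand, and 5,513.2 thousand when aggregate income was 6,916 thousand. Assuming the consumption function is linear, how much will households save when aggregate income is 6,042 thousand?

S = 1140.6

MPC = (5513.2 − 4775.4)/(6916 − 5862) = 737.8/1054 = 0.7
a = 4775.4 − 0.7(5862) = 4775.4 − 4103.4 = 672
C = 672 + 0.7(6042) = 4901.4
S = 6042 − 4901.4 = 1140.6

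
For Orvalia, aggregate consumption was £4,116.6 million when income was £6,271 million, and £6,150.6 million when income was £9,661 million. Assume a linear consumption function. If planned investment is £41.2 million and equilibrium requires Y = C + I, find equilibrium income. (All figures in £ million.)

MPC = (6150.6 − 4116.6)/(9661 − 6271) = 2034/3390 = 0.6
a = 4116.6 − 0.6(6271) = 354
Equilibrium: Y = 354 + 0.6Y + 41.2
0.4Y = 395.2, so Y = 395.2/0.4 = 988

Y = 988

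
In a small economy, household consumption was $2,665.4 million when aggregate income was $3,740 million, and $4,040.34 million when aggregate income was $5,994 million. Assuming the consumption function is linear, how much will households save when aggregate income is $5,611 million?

S = 1804.29

MPC = (4040.34 − 2665.4)/(5994 − 3740) = 1374.94/2254 = 0.61
a = 2665.4 − 0.61(3740) = 2665.4 − 2281.4 = 384
C = 384 + 0.61(5611) = 3806.71
S = 5611 − 3806.71 = 1804.29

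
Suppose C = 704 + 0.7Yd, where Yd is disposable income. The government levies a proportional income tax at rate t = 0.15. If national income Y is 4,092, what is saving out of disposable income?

Yd = (1 − 0.15)(4092) = 0.85(4092) = 3478.2
C = 704 + 0.7(3478.2) = 704 + 2434.74 = 3138.74
S = Yd − C = 3478.2 − 3138.74 = 339.46

S = 339.46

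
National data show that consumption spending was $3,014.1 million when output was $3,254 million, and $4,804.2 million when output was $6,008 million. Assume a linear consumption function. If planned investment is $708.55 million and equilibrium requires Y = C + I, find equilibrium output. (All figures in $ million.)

Y = 4593

MPC = (4804.2 − 3014.1)/(6008 − 3254) = 1790.1/2754 = 0.65
a = 3014.1 − 0.65(3254) = 899
Equilibrium: Y = 899 + 0.65Y + 708.55
0.35Y = 1607.55, so Y = 1607.55/0.35 = 4593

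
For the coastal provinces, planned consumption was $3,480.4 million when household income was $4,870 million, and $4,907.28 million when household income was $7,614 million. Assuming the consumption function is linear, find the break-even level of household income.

MPC = (4907.28 − 3480.4)/(7614 − 4870) = 1426.88/2744 = 0.52
a = 3480.4 − 0.52(4870) = 3480.4 − 2532.4 = 948
Break-even: Y = a/(1−MPC) = 948/0.48 = 1975

Y = 1975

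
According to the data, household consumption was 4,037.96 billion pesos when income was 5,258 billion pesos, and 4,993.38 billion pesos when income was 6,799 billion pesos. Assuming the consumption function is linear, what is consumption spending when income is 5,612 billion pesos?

MPC = (4993.38 − 4037.96)/(6799 − 5258) = 955.42/1541 = 0.62
a = 4037.96 − 0.62(5258) = 4037.96 − 3259.96 = 778
C = 778 + 0.62(5612) = 778 + 3479.44 = 4257.44

C = 4257.44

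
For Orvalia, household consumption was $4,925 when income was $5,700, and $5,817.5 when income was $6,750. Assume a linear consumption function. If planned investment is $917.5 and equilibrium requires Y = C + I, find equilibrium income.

Y = 6650

MPC = (5817.5 − 4925)/(6750 − 5700) = 892.5/1050 = 0.85
a = 4925 − 0.85(5700) = 80
Equilibrium: Y = 80 + 0.85Y + 917.5
0.15Y = 997.5, so Y = 997.5/0.15 = 6650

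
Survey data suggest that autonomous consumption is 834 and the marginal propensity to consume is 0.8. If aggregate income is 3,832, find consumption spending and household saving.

C = 3899.6; S = -67.6

C = 834 + 0.8(3832) = 834 + 3065.6 = 3899.6
S = Y − C = 3832 − 3899.6 = -67.6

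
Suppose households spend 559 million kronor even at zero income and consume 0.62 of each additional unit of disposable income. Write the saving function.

S = Y − C = Y − (559 + 0.62Y) = -559 + (1 − 0.62)Y

S = -559 + 0.38Y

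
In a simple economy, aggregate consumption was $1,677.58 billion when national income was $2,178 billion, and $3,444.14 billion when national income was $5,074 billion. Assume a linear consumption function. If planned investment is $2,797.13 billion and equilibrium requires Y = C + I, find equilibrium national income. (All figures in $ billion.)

MPC = (3444.14 − 1677.58)/(5074 − 2178) = 1766.56/2896 = 0.61
a = 1677.58 − 0.61(2178) = 349
Equilibrium: Y = 349 + 0.61Y + 2797.13
0.39Y = 3146.13, so Y = 3146.13/0.39 = 8067

Y = 8067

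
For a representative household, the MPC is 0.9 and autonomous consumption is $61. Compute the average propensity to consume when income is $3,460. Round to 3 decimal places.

C = 61 + 0.9(3460) = 3175
APC = C/Y = 3175/3460 = 0.918

APC = 0.918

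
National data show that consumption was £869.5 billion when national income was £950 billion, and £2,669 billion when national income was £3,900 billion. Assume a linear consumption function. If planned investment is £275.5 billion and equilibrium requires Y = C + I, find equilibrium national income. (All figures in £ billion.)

MPC = (2669 − 869.5)/(3900 − 950) = 1799.5/2950 = 0.61
a = 869.5 − 0.61(950) = 290
Equilibrium: Y = 290 + 0.61Y + 275.5
0.39Y = 565.5, so Y = 565.5/0.39 = 1450

Y = 1450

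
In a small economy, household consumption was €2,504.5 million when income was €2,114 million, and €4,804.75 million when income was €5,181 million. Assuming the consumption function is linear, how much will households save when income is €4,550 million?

MPC = (4804.75 − 2504.5)/(5181 − 2114) = 2300.25/3067 = 0.75
a = 2504.5 − 0.75(2114) = 2504.5 − 1585.5 = 919
C = 919 + 0.75(4550) = 4331.5
S = 4550 − 4331.5 = 218.5

S = 218.5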